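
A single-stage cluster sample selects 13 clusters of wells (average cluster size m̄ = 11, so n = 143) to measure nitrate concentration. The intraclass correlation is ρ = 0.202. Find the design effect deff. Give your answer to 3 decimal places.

3.020

deff = 1 + (11 − 1)·0.202 = 1 + 2.02 = 3.02.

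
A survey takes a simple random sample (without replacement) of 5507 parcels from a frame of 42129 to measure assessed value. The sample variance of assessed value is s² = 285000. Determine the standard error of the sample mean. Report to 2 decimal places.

Under SRS without replacement, Var(ȳ) = (1 − f)·s²/n with f = n/N = 5507/42129 = 0.13071756.
Var(ȳ) = (1 − 0.13071756)·285000/5507 = 0.86928244·51.752315 = 44.987379.
SE(ȳ) = √(44.987379) = 6.71.

6.71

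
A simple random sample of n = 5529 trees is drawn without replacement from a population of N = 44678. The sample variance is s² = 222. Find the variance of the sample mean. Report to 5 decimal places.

Under SRS without replacement, Var(ȳ) = (1 − f)·s²/n with f = n/N = 5529/44678 = 0.12375218.
Var(ȳ) = (1 − 0.12375218)·222/5529 = 0.87624782·0.040151926 = 0.035183038.

0.03518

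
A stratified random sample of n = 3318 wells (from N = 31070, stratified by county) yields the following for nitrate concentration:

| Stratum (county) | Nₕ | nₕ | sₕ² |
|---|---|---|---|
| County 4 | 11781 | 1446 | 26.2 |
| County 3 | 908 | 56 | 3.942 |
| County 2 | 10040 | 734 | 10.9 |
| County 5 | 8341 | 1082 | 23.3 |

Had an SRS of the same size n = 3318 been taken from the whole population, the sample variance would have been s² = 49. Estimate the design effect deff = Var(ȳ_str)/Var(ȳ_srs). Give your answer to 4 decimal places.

0.3889

Var(ȳ_str) = Σ Wₕ²(1−fₕ)sₕ²/nₕ with Wₕ = Nₕ/31070:
  County 4: (11781/31070)²·(1−1446/11781)·26.2/1446 = 0.0022852995
  County 3: (908/31070)²·(1−56/908)·3.942/56 = 5.6412004 × 10^-5
  County 2: (10040/31070)²·(1−734/10040)·10.9/734 = 0.001437291
  County 5: (8341/31070)²·(1−1082/8341)·23.3/1082 = 0.0013506446
  → Var(ȳ_str) = 0.0051296471.
Var(ȳ_srs) = (1 − 3318/31070)·49/3318 = 0.013190848.
deff = 0.0051296471 / 0.013190848 = 0.3889.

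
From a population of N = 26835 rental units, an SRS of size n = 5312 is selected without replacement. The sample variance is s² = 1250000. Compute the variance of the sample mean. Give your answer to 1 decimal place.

188.7

Under SRS without replacement, Var(ȳ) = (1 − f)·s²/n with f = n/N = 5312/26835 = 0.19795044.
Var(ȳ) = (1 − 0.19795044)·1250000/5312 = 0.80204956·235.31627 = 188.73531.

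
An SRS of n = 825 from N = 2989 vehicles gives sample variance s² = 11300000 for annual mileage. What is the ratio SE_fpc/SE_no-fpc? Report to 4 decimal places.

0.8509

f = n/N = 825/2989 = 0.27601204.
SE_no-fpc = √(s²/n) = 117.03405; SE_fpc = √((1−f)s²/n) = 99.581329.
Ratio = √(1−f) = 0.85087482.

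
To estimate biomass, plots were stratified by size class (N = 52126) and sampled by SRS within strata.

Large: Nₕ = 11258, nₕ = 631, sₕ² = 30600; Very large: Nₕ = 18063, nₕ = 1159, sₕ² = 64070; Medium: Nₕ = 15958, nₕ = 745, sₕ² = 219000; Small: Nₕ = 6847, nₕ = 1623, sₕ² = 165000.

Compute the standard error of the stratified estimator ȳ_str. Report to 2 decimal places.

Var(ȳ_str) = Σₕ Wₕ²(1 − fₕ)sₕ²/nₕ with Wₕ = Nₕ/N, N = 52126.
Large: Wₕ = 0.21597667; term = 0.21597667²·(1 − 0.05604903)·30600/631 = 2.1352818.
Very large: Wₕ = 0.34652573; term = 0.34652573²·(1 − 0.06416431)·64070/1159 = 6.2121489.
Medium: Wₕ = 0.30614281; term = 0.30614281²·(1 − 0.04668505)·219000/745 = 26.264695.
Small: Wₕ = 0.13135479; term = 0.13135479²·(1 − 0.23703812)·165000/1623 = 1.3383205.
Sum = 35.950446.
SE = √(35.950446) = 6.00.

6.00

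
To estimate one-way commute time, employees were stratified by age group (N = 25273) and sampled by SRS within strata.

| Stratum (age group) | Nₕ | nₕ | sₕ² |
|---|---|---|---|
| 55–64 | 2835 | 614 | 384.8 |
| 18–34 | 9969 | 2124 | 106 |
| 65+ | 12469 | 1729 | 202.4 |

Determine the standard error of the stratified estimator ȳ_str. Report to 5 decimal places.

Var(ȳ_str) = Σₕ Wₕ²(1 − fₕ)sₕ²/nₕ with Wₕ = Nₕ/N, N = 25273.
55–64: Wₕ = 0.11217505; term = 0.11217505²·(1 − 0.21657848)·384.8/614 = 0.006178097.
18–34: Wₕ = 0.39445258; term = 0.39445258²·(1 − 0.21306049)·106/2124 = 0.0061105781.
65+: Wₕ = 0.49337237; term = 0.49337237²·(1 − 0.13866389)·202.4/1729 = 0.024543575.
Sum = 0.03683225.
SE = √(0.03683225) = 0.19192.

0.19192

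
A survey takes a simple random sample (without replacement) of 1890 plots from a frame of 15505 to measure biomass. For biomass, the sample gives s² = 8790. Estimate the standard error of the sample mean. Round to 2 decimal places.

Under SRS without replacement, Var(ȳ) = (1 − f)·s²/n with f = n/N = 1890/15505 = 0.12189616.
Var(ȳ) = (1 − 0.12189616)·8790/1890 = 0.87810384·4.6507937 = 4.0838798.
SE(ȳ) = √(4.0838798) = 2.02.

2.02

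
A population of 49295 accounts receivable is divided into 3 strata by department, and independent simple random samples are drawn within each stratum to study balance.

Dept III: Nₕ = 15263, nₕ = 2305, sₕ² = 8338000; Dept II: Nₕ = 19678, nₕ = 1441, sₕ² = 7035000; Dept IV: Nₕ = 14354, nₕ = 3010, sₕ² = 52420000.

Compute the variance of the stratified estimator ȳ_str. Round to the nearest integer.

Var(ȳ_str) = Σₕ Wₕ²(1 − fₕ)sₕ²/nₕ with Wₕ = Nₕ/N, N = 49295.
Dept III: Wₕ = 0.30962572; term = 0.30962572²·(1 − 0.15101880)·8338000/2305 = 294.41715.
Dept II: Wₕ = 0.39918856; term = 0.39918856²·(1 − 0.07322899)·7035000/1441 = 720.98916.
Dept IV: Wₕ = 0.29118572; term = 0.29118572²·(1 − 0.20969765)·52420000/3010 = 1166.9814.
Sum = 2182.3877.

2182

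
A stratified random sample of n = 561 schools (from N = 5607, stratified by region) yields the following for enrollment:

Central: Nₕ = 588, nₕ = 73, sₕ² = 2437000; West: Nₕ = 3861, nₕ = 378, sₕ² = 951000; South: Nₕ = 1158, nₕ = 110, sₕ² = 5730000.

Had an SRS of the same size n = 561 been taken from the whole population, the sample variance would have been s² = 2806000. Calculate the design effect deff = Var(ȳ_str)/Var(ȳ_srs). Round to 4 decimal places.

0.7572

Var(ȳ_str) = Σ Wₕ²(1−fₕ)sₕ²/nₕ with Wₕ = Nₕ/5607:
  Central: (588/5607)²·(1−73/588)·2437000/73 = 321.55563
  West: (3861/5607)²·(1−378/3861)·951000/378 = 1076.17
  South: (1158/5607)²·(1−110/1158)·5730000/110 = 2010.8083
  → Var(ȳ_str) = 3408.5339.
Var(ȳ_srs) = (1 − 561/5607)·2806000/561 = 4501.3367.
deff = 3408.5339 / 4501.3367 = 0.7572.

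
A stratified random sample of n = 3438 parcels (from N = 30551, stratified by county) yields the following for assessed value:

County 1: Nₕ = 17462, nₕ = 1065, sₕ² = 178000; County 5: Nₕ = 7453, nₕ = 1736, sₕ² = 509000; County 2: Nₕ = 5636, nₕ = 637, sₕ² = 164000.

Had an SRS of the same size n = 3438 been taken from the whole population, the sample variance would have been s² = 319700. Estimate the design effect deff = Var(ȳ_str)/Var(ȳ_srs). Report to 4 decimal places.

0.8776

Var(ȳ_str) = Σ Wₕ²(1−fₕ)sₕ²/nₕ with Wₕ = Nₕ/30551:
  County 1: (17462/30551)²·(1−1065/17462)·178000/1065 = 51.271723
  County 5: (7453/30551)²·(1−1736/7453)·509000/1736 = 13.384943
  County 2: (5636/30551)²·(1−637/5636)·164000/637 = 7.7715506
  → Var(ȳ_str) = 72.428217.
Var(ȳ_srs) = (1 − 3438/30551)·319700/3438 = 82.525641.
deff = 72.428217 / 82.525641 = 0.8776.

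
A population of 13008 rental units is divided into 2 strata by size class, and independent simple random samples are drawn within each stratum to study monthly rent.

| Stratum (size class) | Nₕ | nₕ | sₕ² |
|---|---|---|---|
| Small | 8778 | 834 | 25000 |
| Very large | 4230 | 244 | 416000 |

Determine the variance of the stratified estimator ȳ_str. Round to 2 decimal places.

182.24

Var(ȳ_str) = Σₕ Wₕ²(1 − fₕ)sₕ²/nₕ with Wₕ = Nₕ/N, N = 13008.
Small: Wₕ = 0.67481550; term = 0.67481550²·(1 − 0.09501025)·25000/834 = 12.353434.
Very large: Wₕ = 0.32518450; term = 0.32518450²·(1 − 0.05768322)·416000/244 = 169.88699.
Sum = 182.24042.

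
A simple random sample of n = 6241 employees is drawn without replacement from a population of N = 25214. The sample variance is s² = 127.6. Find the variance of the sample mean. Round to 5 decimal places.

0.01538

Under SRS without replacement, Var(ȳ) = (1 − f)·s²/n with f = n/N = 6241/25214 = 0.24752122.
Var(ȳ) = (1 − 0.24752122)·127.6/6241 = 0.75247878·0.020445441 = 0.015384761.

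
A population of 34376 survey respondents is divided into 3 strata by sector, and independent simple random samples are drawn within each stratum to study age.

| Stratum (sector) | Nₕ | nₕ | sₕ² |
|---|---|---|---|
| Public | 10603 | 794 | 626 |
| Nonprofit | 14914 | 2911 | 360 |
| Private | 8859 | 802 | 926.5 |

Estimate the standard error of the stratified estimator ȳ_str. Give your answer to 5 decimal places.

0.39737

Var(ȳ_str) = Σₕ Wₕ²(1 − fₕ)sₕ²/nₕ with Wₕ = Nₕ/N, N = 34376.
Public: Wₕ = 0.30844194; term = 0.30844194²·(1 − 0.07488447)·626/794 = 0.069389961.
Nonprofit: Wₕ = 0.43384920; term = 0.43384920²·(1 − 0.19518573)·360/2911 = 0.018734131.
Private: Wₕ = 0.25770887; term = 0.25770887²·(1 − 0.09052941)·926.5/802 = 0.069777987.
Sum = 0.15790208.
SE = √(0.15790208) = 0.39737.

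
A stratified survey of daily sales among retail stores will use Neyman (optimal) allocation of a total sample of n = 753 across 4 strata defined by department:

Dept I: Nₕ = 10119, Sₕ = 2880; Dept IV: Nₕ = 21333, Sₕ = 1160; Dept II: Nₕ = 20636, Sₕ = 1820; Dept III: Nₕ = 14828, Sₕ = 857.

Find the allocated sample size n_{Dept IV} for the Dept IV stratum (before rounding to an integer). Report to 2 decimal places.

178.91

Neyman allocation: nₕ = n·NₕSₕ / Σⱼ NⱼSⱼ.
Σ NⱼSⱼ = 10119·2880 + 21333·1160 + 20636·1820 + 14828·857 = 1.0415412 × 10^8.
n_{Dept IV} = 753·21333·1160 / (1.0415412 × 10^8) = 178.91.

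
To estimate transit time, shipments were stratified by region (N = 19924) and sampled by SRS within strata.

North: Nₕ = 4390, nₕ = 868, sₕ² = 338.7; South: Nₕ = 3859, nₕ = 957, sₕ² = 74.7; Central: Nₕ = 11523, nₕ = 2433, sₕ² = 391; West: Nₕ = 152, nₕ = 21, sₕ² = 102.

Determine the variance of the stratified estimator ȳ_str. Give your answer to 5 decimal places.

0.06005

Var(ȳ_str) = Σₕ Wₕ²(1 − fₕ)sₕ²/nₕ with Wₕ = Nₕ/N, N = 19924.
North: Wₕ = 0.22033728; term = 0.22033728²·(1 − 0.19772210)·338.7/868 = 0.015198344.
South: Wₕ = 0.19368601; term = 0.19368601²·(1 − 0.24799171)·74.7/957 = 0.0022020531.
Central: Wₕ = 0.57834772; term = 0.57834772²·(1 − 0.21114293)·391/2433 = 0.04240441.
West: Wₕ = 0.00762899; term = 0.00762899²·(1 − 0.13815789)·102/21 = 2.4363669 × 10^-4.
Sum = 0.060048444.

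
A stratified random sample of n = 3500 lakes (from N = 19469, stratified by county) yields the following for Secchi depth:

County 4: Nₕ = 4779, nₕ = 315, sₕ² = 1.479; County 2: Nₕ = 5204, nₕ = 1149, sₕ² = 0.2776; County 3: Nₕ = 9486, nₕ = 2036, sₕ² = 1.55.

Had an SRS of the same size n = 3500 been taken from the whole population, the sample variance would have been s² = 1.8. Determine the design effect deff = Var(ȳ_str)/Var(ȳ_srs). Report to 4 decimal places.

0.9948

Var(ȳ_str) = Σ Wₕ²(1−fₕ)sₕ²/nₕ with Wₕ = Nₕ/19469:
  County 4: (4779/19469)²·(1−315/4779)·1.479/315 = 2.6426007 × 10^-4
  County 2: (5204/19469)²·(1−1149/5204)·0.2776/1149 = 1.3450558 × 10^-5
  County 3: (9486/19469)²·(1−2036/9486)·1.55/2036 = 1.419404 × 10^-4
  → Var(ȳ_str) = 4.1965103 × 10^-4.
Var(ȳ_srs) = (1 − 3500/19469)·1.8/3500 = 4.2183104 × 10^-4.
deff = (4.1965103 × 10^-4) / (4.2183104 × 10^-4) = 0.9948.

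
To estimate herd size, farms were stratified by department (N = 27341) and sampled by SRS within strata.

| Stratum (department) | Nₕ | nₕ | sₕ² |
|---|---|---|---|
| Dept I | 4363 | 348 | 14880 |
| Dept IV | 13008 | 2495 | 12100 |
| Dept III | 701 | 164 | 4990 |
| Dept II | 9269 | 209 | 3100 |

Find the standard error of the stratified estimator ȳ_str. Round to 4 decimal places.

Var(ȳ_str) = Σₕ Wₕ²(1 − fₕ)sₕ²/nₕ with Wₕ = Nₕ/N, N = 27341.
Dept I: Wₕ = 0.15957719; term = 0.15957719²·(1 − 0.07976163)·14880/348 = 1.0019952.
Dept IV: Wₕ = 0.47576899; term = 0.47576899²·(1 − 0.19180504)·12100/2495 = 0.88720345.
Dept III: Wₕ = 0.02563915; term = 0.02563915²·(1 − 0.23395150)·4990/164 = 0.015322168.
Dept II: Wₕ = 0.33901467; term = 0.33901467²·(1 − 0.02254828)·3100/209 = 1.6662789.
Sum = 3.5707997.
SE = √(3.5707997) = 1.8897.

1.8897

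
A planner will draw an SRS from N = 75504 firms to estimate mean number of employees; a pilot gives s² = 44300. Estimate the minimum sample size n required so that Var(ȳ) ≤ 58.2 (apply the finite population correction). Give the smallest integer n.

754

Without fpc, n₀ = s²/D = 44300/58.2 = 761.1684.
With fpc, (1 − n/N)·s²/n ≤ D requires n ≥ n₀/(1 + n₀/N) = 761.1684/(1 + 761.1684/75504) = 753.5715.
Rounding up, n = 754.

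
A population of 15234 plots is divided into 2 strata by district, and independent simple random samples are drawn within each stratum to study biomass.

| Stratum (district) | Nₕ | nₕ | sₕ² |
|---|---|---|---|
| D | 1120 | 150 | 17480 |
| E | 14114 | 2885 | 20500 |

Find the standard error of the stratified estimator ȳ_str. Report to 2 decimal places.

Var(ȳ_str) = Σₕ Wₕ²(1 − fₕ)sₕ²/nₕ with Wₕ = Nₕ/N, N = 15234.
D: Wₕ = 0.07351976; term = 0.07351976²·(1 − 0.13392857)·17480/150 = 0.54552169.
E: Wₕ = 0.92648024; term = 0.92648024²·(1 − 0.20440697)·20500/2885 = 4.8525647.
Sum = 5.3980864.
SE = √(5.3980864) = 2.32.

2.32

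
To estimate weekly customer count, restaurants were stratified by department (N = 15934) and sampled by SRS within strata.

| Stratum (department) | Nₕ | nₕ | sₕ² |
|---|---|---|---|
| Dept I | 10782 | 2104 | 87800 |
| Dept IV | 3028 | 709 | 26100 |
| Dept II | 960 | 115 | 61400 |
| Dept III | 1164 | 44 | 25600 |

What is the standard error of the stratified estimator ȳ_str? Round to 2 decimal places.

Var(ȳ_str) = Σₕ Wₕ²(1 − fₕ)sₕ²/nₕ with Wₕ = Nₕ/N, N = 15934.
Dept I: Wₕ = 0.67666625; term = 0.67666625²·(1 − 0.19514005)·87800/2104 = 15.378647.
Dept IV: Wₕ = 0.19003389; term = 0.19003389²·(1 − 0.23414795)·26100/709 = 1.0181254.
Dept II: Wₕ = 0.06024853; term = 0.06024853²·(1 − 0.11979167)·61400/115 = 1.7058815.
Dept III: Wₕ = 0.07305134; term = 0.07305134²·(1 − 0.03780069)·25600/44 = 2.9875052.
Sum = 21.090159.
SE = √(21.090159) = 4.59.

4.59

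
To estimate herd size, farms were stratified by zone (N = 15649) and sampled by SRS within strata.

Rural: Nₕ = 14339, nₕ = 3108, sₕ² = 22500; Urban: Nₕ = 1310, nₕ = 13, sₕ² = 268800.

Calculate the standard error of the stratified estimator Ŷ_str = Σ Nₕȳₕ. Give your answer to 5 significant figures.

Var(Ŷ_str) = Σₕ Nₕ²(1 − fₕ)sₕ²/nₕ.
Rural: 14339²·(1 − 3108/14339)·22500/3108 = 1.1658396 × 10^9.
Urban: 1310²·(1 − 13/1310)·268800/13 = 3.513154 × 10^10.
Sum = 3.629738 × 10^10.
SE = √(3.629738 × 10^10) = 190520.

190520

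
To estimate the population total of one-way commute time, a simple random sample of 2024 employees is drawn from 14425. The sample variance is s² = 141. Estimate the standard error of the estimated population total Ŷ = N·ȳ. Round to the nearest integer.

3530

Var(Ŷ) = N²·Var(ȳ) = N²·(1 − n/N)·s²/n.
f = 2024/14425 = 0.14031196; Var(ȳ) = 0.85968804·141/2024 = 0.059889335.
Var(Ŷ) = 14425² · 0.059889335 = 1.246181 × 10^7.
SE(Ŷ) = √(1.246181 × 10^7) = 3530.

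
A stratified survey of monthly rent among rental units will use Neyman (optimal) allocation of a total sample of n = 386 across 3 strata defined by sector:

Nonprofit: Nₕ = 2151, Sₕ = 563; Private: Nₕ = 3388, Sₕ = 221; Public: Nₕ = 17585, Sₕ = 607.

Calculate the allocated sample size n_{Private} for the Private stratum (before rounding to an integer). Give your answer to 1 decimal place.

22.9

Neyman allocation: nₕ = n·NₕSₕ / Σⱼ NⱼSⱼ.
Σ NⱼSⱼ = 2151·563 + 3388·221 + 17585·607 = 1.2633856 × 10^7.
n_{Private} = 386·3388·221 / (1.2633856 × 10^7) = 22.9.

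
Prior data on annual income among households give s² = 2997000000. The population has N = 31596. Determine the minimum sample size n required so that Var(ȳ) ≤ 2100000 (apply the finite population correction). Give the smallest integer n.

Without fpc, n₀ = s²/D = 2997000000/2100000 = 1427.1429.
With fpc, (1 − n/N)·s²/n ≤ D requires n ≥ n₀/(1 + n₀/N) = 1427.1429/(1 + 1427.1429/31596) = 1365.4669.
Rounding up, n = 1366.

1366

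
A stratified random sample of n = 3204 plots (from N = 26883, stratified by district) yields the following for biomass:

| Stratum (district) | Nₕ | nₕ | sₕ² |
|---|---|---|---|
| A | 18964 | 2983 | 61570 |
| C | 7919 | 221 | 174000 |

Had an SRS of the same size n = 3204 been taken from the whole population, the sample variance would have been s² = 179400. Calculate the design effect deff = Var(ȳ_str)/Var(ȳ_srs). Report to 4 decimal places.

Var(ȳ_str) = Σ Wₕ²(1−fₕ)sₕ²/nₕ with Wₕ = Nₕ/26883:
  A: (18964/26883)²·(1−2983/18964)·61570/2983 = 8.6555433
  C: (7919/26883)²·(1−221/7919)·174000/221 = 66.412489
  → Var(ȳ_str) = 75.068032.
Var(ȳ_srs) = (1 − 3204/26883)·179400/3204 = 49.319147.
deff = 75.068032 / 49.319147 = 1.5221.

1.5221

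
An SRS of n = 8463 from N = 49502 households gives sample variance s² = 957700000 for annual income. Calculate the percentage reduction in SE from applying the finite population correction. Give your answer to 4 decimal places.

f = n/N = 8463/49502 = 0.17096279.
SE_no-fpc = √(s²/n) = 336.39736; SE_fpc = √((1−f)s²/n) = 306.29477.
Ratio = √(1−f) = 0.91051481. Reduction = 100·(1 − 0.91051481) = 8.9485%.

8.9485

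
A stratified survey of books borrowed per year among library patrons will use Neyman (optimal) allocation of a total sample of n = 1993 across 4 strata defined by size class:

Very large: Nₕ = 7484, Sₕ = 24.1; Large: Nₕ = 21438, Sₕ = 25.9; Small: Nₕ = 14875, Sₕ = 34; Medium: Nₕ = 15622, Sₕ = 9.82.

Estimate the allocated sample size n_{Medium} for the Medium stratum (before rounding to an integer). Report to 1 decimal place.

219.2

Neyman allocation: nₕ = n·NₕSₕ / Σⱼ NⱼSⱼ.
Σ NⱼSⱼ = 7484·24.1 + 21438·25.9 + 14875·34 + 15622·9.82 = 1.3947666 × 10^6.
n_{Medium} = 1993·15622·9.82 / (1.3947666 × 10^6) = 219.2.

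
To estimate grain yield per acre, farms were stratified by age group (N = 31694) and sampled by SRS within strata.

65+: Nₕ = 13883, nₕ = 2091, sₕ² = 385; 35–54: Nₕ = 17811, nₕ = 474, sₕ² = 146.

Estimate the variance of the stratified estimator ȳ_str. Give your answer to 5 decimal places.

0.12469

Var(ȳ_str) = Σₕ Wₕ²(1 − fₕ)sₕ²/nₕ with Wₕ = Nₕ/N, N = 31694.
65+: Wₕ = 0.43803244; term = 0.43803244²·(1 − 0.15061586)·385/2091 = 0.030007056.
35–54: Wₕ = 0.56196756; term = 0.56196756²·(1 − 0.02661277)·146/474 = 0.094685322.
Sum = 0.12469238.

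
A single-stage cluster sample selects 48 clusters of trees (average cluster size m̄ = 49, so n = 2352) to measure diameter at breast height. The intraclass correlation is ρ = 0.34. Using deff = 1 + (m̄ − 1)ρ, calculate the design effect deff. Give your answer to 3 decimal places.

17.320

deff = 1 + (49 − 1)·0.34 = 1 + 16.32 = 17.32.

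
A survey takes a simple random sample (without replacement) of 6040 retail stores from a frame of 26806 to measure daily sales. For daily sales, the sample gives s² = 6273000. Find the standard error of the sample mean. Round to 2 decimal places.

Under SRS without replacement, Var(ȳ) = (1 − f)·s²/n with f = n/N = 6040/26806 = 0.22532269.
Var(ȳ) = (1 − 0.22532269)·6273000/6040 = 0.77467731·1038.5762 = 804.56139.
SE(ȳ) = √(804.56139) = 28.36.

28.36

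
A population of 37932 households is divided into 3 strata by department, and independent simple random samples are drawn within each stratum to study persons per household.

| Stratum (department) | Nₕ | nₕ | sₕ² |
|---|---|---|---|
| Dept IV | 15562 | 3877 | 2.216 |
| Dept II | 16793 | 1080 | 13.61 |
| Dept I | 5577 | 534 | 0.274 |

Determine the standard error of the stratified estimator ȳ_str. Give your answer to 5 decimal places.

Var(ȳ_str) = Σₕ Wₕ²(1 − fₕ)sₕ²/nₕ with Wₕ = Nₕ/N, N = 37932.
Dept IV: Wₕ = 0.41026047; term = 0.41026047²·(1 − 0.24913250)·2.216/3877 = 7.2236484 × 10^-5.
Dept II: Wₕ = 0.44271328; term = 0.44271328²·(1 − 0.06431251)·13.61/1080 = 0.002311055.
Dept I: Wₕ = 0.14702626; term = 0.14702626²·(1 − 0.09575040)·0.274/534 = 1.0029688 × 10^-5.
Sum = 0.0023933212.
SE = √(0.0023933212) = 0.04892.

0.04892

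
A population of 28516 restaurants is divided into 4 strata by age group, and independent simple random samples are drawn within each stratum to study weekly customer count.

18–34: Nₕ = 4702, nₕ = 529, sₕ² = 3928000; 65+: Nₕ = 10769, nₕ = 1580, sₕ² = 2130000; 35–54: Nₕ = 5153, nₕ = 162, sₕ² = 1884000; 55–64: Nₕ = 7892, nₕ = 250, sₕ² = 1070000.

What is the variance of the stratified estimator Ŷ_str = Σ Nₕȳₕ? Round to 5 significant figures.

8.3633 × 10^11

Var(Ŷ_str) = Σₕ Nₕ²(1 − fₕ)sₕ²/nₕ.
18–34: 4702²·(1 − 529/4702)·3928000/529 = 1.4569573 × 10^11.
65+: 10769²·(1 − 1580/10769)·2130000/1580 = 1.3340317 × 10^11.
35–54: 5153²·(1 − 162/5153)·1884000/162 = 2.9909806 × 10^11.
55–64: 7892²·(1 − 250/7892)·1070000/250 = 2.5812964 × 10^11.
Sum = 8.363266 × 10^11.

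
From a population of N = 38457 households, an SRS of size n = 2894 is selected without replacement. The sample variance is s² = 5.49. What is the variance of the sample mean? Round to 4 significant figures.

Under SRS without replacement, Var(ȳ) = (1 − f)·s²/n with f = n/N = 2894/38457 = 0.07525288.
Var(ȳ) = (1 − 0.07525288)·5.49/2894 = 0.92474712·0.0018970283 = 0.0017542715.

0.001754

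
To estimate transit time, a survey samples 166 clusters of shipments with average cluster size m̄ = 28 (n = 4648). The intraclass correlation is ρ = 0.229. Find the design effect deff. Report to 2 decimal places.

7.18

deff = 1 + (28 − 1)·0.229 = 1 + 6.183 = 7.183.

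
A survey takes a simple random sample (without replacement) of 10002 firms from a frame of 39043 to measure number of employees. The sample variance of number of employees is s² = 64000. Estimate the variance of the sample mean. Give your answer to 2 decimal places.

Under SRS without replacement, Var(ȳ) = (1 − f)·s²/n with f = n/N = 10002/39043 = 0.25617908.
Var(ȳ) = (1 − 0.25617908)·64000/10002 = 0.74382092·6.3987203 = 4.759502.

4.76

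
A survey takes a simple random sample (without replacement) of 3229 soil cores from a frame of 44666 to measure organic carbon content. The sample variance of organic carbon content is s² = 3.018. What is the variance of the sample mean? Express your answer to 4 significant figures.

Under SRS without replacement, Var(ȳ) = (1 − f)·s²/n with f = n/N = 3229/44666 = 0.07229212.
Var(ȳ) = (1 − 0.07229212)·3.018/3229 = 0.92770788·9.3465469 × 10^-4 = 8.6708652 × 10^-4.

8.671 × 10^-4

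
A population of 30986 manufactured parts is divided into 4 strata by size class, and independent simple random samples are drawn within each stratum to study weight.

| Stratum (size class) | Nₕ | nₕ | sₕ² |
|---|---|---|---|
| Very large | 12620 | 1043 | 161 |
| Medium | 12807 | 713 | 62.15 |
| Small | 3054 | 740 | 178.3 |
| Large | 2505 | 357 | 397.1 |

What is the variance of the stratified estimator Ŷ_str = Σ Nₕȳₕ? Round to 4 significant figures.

4.374 × 10^7

Var(Ŷ_str) = Σₕ Nₕ²(1 − fₕ)sₕ²/nₕ.
Very large: 12620²·(1 − 1043/12620)·161/1043 = 2.2552618 × 10^7.
Medium: 12807²·(1 − 713/12807)·62.15/713 = 1.3501094 × 10^7.
Small: 3054²·(1 − 740/3054)·178.3/740 = 1.7027544 × 10^6.
Large: 2505²·(1 − 357/2505)·397.1/357 = 5.9851312 × 10^6.
Sum = 4.3741598 × 10^7.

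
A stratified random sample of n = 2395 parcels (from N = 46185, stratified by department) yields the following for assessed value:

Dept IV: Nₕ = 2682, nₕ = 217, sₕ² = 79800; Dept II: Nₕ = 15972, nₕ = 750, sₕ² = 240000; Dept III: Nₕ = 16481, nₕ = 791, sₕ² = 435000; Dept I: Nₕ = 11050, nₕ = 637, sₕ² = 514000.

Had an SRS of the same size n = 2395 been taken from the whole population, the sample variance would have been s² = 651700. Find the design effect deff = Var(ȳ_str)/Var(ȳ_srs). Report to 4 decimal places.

0.5729

Var(ȳ_str) = Σ Wₕ²(1−fₕ)sₕ²/nₕ with Wₕ = Nₕ/46185:
  Dept IV: (2682/46185)²·(1−217/2682)·79800/217 = 1.1397693
  Dept II: (15972/46185)²·(1−750/15972)·240000/750 = 36.47364
  Dept III: (16481/46185)²·(1−791/16481)·435000/791 = 66.667993
  Dept I: (11050/46185)²·(1−637/11050)·514000/637 = 43.52712
  → Var(ȳ_str) = 147.80852.
Var(ȳ_srs) = (1 − 2395/46185)·651700/2395 = 257.99792.
deff = 147.80852 / 257.99792 = 0.5729.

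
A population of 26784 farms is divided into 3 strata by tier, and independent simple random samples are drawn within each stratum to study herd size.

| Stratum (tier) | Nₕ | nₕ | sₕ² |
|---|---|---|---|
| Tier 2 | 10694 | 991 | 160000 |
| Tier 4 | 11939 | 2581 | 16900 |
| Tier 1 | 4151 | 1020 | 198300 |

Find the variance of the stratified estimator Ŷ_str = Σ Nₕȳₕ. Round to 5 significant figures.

Var(Ŷ_str) = Σₕ Nₕ²(1 − fₕ)sₕ²/nₕ.
Tier 2: 10694²·(1 − 991/10694)·160000/991 = 1.6752998 × 10^10.
Tier 4: 11939²·(1 − 2581/11939)·16900/2581 = 7.3155957 × 10^8.
Tier 1: 4151²·(1 − 1020/4151)·198300/1020 = 2.5267271 × 10^9.
Sum = 2.0011285 × 10^10.

2.0011 × 10^10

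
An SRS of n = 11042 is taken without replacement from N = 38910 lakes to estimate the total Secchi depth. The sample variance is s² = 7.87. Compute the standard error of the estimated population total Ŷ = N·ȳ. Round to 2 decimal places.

Var(Ŷ) = N²·Var(ȳ) = N²·(1 − n/N)·s²/n.
f = 11042/38910 = 0.28378309; Var(ȳ) = 0.71621691·7.87/11042 = 5.1047157 × 10^-4.
Var(Ŷ) = 38910² · (5.1047157 × 10^-4) = 772847.88.
SE(Ŷ) = √(772847.88) = 879.12.

879.12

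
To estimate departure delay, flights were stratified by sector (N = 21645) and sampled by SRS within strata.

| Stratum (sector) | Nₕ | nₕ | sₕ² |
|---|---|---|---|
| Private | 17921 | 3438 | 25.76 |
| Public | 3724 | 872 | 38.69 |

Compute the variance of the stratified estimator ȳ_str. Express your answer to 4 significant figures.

0.005157

Var(ȳ_str) = Σₕ Wₕ²(1 − fₕ)sₕ²/nₕ with Wₕ = Nₕ/N, N = 21645.
Private: Wₕ = 0.82795103; term = 0.82795103²·(1 − 0.19184197)·25.76/3438 = 0.0041509316.
Public: Wₕ = 0.17204897; term = 0.17204897²·(1 − 0.23415682)·38.69/872 = 0.0010058339.
Sum = 0.0051567655.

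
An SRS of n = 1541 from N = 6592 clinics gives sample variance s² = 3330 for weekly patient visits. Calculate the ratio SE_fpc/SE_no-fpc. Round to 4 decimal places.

f = n/N = 1541/6592 = 0.23376820.
SE_no-fpc = √(s²/n) = 1.4700117; SE_fpc = √((1−f)s²/n) = 1.2867699.
Ratio = √(1−f) = 0.87534667.

0.8753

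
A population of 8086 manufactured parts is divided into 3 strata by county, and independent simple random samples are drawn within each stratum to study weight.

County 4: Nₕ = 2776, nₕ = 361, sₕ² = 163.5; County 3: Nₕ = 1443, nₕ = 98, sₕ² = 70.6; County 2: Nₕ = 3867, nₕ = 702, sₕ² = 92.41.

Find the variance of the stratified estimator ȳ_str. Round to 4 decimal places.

0.0925

Var(ȳ_str) = Σₕ Wₕ²(1 − fₕ)sₕ²/nₕ with Wₕ = Nₕ/N, N = 8086.
County 4: Wₕ = 0.34330942; term = 0.34330942²·(1 − 0.13004323)·163.5/361 = 0.04643866.
County 3: Wₕ = 0.17845659; term = 0.17845659²·(1 − 0.06791407)·70.6/98 = 0.021384533.
County 2: Wₕ = 0.47823398; term = 0.47823398²·(1 − 0.18153607)·92.41/702 = 0.024641224.
Sum = 0.092464417.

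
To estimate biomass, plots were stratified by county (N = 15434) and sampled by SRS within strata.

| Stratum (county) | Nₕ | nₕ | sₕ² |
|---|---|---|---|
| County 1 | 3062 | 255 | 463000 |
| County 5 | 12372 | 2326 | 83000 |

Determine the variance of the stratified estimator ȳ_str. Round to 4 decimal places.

84.1321

Var(ȳ_str) = Σₕ Wₕ²(1 − fₕ)sₕ²/nₕ with Wₕ = Nₕ/N, N = 15434.
County 1: Wₕ = 0.19839316; term = 0.19839316²·(1 − 0.08327890)·463000/255 = 65.513593.
County 5: Wₕ = 0.80160684; term = 0.80160684²·(1 − 0.18800517)·83000/2326 = 18.618491.
Sum = 84.132084.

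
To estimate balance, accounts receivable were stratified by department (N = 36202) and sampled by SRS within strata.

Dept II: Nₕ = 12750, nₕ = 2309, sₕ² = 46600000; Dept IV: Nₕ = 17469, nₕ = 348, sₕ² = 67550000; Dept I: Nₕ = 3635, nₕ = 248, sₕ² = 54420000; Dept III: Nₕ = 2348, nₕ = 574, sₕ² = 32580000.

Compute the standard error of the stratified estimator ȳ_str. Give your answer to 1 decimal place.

220.4

Var(ȳ_str) = Σₕ Wₕ²(1 − fₕ)sₕ²/nₕ with Wₕ = Nₕ/N, N = 36202.
Dept II: Wₕ = 0.35219049; term = 0.35219049²·(1 − 0.18109804)·46600000/2309 = 2049.9777.
Dept IV: Wₕ = 0.48254240; term = 0.48254240²·(1 − 0.01992100)·67550000/348 = 44297.392.
Dept I: Wₕ = 0.10040882; term = 0.10040882²·(1 − 0.06822558)·54420000/248 = 2061.3956.
Dept III: Wₕ = 0.06485830; term = 0.06485830²·(1 − 0.24446337)·32580000/574 = 180.39553.
Sum = 48589.161.
SE = √(48589.161) = 220.4.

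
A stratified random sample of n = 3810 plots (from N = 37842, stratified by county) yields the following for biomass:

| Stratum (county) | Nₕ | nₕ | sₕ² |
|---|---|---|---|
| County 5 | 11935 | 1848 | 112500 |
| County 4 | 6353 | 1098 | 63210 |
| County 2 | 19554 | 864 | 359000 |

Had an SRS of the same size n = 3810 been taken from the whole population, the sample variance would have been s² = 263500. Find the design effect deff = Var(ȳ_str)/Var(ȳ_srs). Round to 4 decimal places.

Var(ȳ_str) = Σ Wₕ²(1−fₕ)sₕ²/nₕ with Wₕ = Nₕ/37842:
  County 5: (11935/37842)²·(1−1848/11935)·112500/1848 = 5.1178416
  County 4: (6353/37842)²·(1−1098/6353)·63210/1098 = 1.3421061
  County 2: (19554/37842)²·(1−864/19554)·359000/864 = 106.04189
  → Var(ȳ_str) = 112.50184.
Var(ȳ_srs) = (1 − 3810/37842)·263500/3810 = 62.196942.
deff = 112.50184 / 62.196942 = 1.8088.

1.8088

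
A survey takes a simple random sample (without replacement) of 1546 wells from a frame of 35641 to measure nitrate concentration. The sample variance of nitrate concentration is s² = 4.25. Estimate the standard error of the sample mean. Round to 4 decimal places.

0.0513

Under SRS without replacement, Var(ȳ) = (1 − f)·s²/n with f = n/N = 1546/35641 = 0.04337701.
Var(ȳ) = (1 − 0.04337701)·4.25/1546 = 0.95662299·0.0027490298 = 0.0026297851.
SE(ȳ) = √(0.0026297851) = 0.0513.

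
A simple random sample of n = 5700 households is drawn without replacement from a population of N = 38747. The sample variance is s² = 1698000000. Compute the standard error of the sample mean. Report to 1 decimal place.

Under SRS without replacement, Var(ȳ) = (1 − f)·s²/n with f = n/N = 5700/38747 = 0.14710816.
Var(ȳ) = (1 − 0.14710816)·1698000000/5700 = 0.85289184·297894.74 = 254071.99.
SE(ȳ) = √(254071.99) = 504.1.

504.1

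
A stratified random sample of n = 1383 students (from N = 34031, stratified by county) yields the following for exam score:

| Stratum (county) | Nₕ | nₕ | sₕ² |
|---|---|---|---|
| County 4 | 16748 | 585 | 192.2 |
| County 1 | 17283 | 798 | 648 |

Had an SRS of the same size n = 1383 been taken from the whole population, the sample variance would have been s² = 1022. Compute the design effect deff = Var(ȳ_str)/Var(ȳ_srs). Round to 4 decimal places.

Var(ȳ_str) = Σ Wₕ²(1−fₕ)sₕ²/nₕ with Wₕ = Nₕ/34031:
  County 4: (16748/34031)²·(1−585/16748)·192.2/585 = 0.076795013
  County 1: (17283/34031)²·(1−798/17283)·648/798 = 0.19977023
  → Var(ȳ_str) = 0.27656524.
Var(ȳ_srs) = (1 − 1383/34031)·1022/1383 = 0.7089418.
deff = 0.27656524 / 0.7089418 = 0.3901.

0.3901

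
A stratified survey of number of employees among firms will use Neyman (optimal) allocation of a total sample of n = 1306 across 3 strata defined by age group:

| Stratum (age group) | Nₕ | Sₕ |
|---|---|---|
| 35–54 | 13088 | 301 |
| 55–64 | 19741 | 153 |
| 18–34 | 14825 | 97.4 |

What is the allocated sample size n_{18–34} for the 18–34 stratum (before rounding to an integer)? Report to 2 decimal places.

Neyman allocation: nₕ = n·NₕSₕ / Σⱼ NⱼSⱼ.
Σ NⱼSⱼ = 13088·301 + 19741·153 + 14825·97.4 = 8.403816 × 10^6.
n_{18–34} = 1306·14825·97.4 / (8.403816 × 10^6) = 224.40.

224.40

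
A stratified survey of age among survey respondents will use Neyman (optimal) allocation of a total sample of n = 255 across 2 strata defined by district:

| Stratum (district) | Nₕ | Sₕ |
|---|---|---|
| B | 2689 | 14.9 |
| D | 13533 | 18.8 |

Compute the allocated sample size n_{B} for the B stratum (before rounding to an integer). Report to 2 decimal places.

34.69

Neyman allocation: nₕ = n·NₕSₕ / Σⱼ NⱼSⱼ.
Σ NⱼSⱼ = 2689·14.9 + 13533·18.8 = 294486.5.
n_{B} = 255·2689·14.9 / 294486.5 = 34.69.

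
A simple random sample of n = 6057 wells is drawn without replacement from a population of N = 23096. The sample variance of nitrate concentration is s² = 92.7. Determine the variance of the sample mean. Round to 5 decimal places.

0.01129

Under SRS without replacement, Var(ȳ) = (1 − f)·s²/n with f = n/N = 6057/23096 = 0.26225320.
Var(ȳ) = (1 − 0.26225320)·92.7/6057 = 0.73774680·0.015304606 = 0.011290924.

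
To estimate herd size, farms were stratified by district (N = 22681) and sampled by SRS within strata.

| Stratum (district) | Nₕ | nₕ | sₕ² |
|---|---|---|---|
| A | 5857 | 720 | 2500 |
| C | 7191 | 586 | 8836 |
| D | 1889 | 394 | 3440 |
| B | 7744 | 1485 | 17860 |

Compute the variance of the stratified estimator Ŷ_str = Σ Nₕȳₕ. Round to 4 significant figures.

1.428 × 10^9

Var(Ŷ_str) = Σₕ Nₕ²(1 − fₕ)sₕ²/nₕ.
A: 5857²·(1 − 720/5857)·2500/720 = 1.0447017 × 10^8.
C: 7191²·(1 − 586/7191)·8836/586 = 7.1617672 × 10^8.
D: 1889²·(1 − 394/1889)·3440/394 = 2.4656724 × 10^7.
B: 7744²·(1 − 1485/7744)·17860/1485 = 5.8294193 × 10^8.
Sum = 1.4282455 × 10^9.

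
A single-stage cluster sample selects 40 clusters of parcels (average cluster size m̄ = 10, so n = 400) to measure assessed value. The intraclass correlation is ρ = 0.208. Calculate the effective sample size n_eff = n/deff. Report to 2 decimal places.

deff = 1 + (10 − 1)·0.208 = 1 + 1.872 = 2.872.
n_eff = 400 / 2.872 = 139.28.

139.28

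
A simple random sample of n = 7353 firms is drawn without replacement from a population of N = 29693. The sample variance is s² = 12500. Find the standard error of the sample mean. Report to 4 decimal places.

Under SRS without replacement, Var(ȳ) = (1 − f)·s²/n with f = n/N = 7353/29693 = 0.24763412.
Var(ȳ) = (1 − 0.24763412)·12500/7353 = 0.75236588·1.6999864 = 1.2790118.
SE(ȳ) = √(1.2790118) = 1.1309.

1.1309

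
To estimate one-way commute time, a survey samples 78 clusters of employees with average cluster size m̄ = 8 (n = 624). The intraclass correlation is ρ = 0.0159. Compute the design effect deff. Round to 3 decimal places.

deff = 1 + (8 − 1)·0.0159 = 1 + 0.1113 = 1.1113.

1.111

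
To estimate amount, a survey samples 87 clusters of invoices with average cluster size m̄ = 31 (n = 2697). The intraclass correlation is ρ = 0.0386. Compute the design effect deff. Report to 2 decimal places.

2.16

deff = 1 + (31 − 1)·0.0386 = 1 + 1.158 = 2.158.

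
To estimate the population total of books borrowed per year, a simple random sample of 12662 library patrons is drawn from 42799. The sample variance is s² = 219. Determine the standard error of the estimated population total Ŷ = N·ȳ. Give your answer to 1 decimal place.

Var(Ŷ) = N²·Var(ȳ) = N²·(1 − n/N)·s²/n.
f = 12662/42799 = 0.29584803; Var(ȳ) = 0.70415197·219/12662 = 0.012178904.
Var(Ŷ) = 42799² · 0.012178904 = 2.2308761 × 10^7.
SE(Ŷ) = √(2.2308761 × 10^7) = 4723.2.

4723.2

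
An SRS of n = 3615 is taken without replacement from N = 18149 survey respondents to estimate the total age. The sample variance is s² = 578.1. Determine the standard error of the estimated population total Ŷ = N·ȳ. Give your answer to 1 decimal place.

Var(Ŷ) = N²·Var(ȳ) = N²·(1 − n/N)·s²/n.
f = 3615/18149 = 0.19918453; Var(ȳ) = 0.80081547·578.1/3615 = 0.12806402.
Var(Ŷ) = 18149² · 0.12806402 = 4.2182521 × 10^7.
SE(Ŷ) = √(4.2182521 × 10^7) = 6494.8.

6494.8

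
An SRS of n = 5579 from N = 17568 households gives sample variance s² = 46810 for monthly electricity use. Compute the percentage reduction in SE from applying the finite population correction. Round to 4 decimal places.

17.3904

f = n/N = 5579/17568 = 0.31756603.
SE_no-fpc = √(s²/n) = 2.8966174; SE_fpc = √((1−f)s²/n) = 2.392883.
Ratio = √(1−f) = 0.82609562. Reduction = 100·(1 − 0.82609562) = 17.3904%.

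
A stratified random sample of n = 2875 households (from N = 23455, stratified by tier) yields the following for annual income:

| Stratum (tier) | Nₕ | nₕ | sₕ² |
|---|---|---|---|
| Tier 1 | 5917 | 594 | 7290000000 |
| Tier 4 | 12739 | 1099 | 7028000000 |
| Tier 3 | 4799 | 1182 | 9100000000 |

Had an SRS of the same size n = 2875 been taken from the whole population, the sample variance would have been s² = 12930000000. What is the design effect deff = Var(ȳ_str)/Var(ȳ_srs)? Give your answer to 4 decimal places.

Var(ȳ_str) = Σ Wₕ²(1−fₕ)sₕ²/nₕ with Wₕ = Nₕ/23455:
  Tier 1: (5917/23455)²·(1−594/5917)·7290000000/594 = 702632.52
  Tier 4: (12739/23455)²·(1−1099/12739)·7028000000/1099 = 1.7236596 × 10^6
  Tier 3: (4799/23455)²·(1−1182/4799)·9100000000/1182 = 242913.86
  → Var(ȳ_str) = 2.669206 × 10^6.
Var(ȳ_srs) = (1 − 2875/23455)·12930000000/2875 = 3.9461229 × 10^6.
deff = (2.669206 × 10^6) / (3.9461229 × 10^6) = 0.6764.

0.6764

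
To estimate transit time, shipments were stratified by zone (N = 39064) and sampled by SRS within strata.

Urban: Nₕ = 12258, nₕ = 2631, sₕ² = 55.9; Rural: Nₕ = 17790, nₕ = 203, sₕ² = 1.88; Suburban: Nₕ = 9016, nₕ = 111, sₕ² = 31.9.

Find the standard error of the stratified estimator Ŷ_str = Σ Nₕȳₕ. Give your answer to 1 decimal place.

Var(Ŷ_str) = Σₕ Nₕ²(1 − fₕ)sₕ²/nₕ.
Urban: 12258²·(1 − 2631/12258)·55.9/2631 = 2.5072726 × 10^6.
Rural: 17790²·(1 − 203/17790)·1.88/203 = 2.8975406 × 10^6.
Suburban: 9016²·(1 − 111/9016)·31.9/111 = 2.3073609 × 10^7.
Sum = 2.8478422 × 10^7.
SE = √(2.8478422 × 10^7) = 5336.5.

5336.5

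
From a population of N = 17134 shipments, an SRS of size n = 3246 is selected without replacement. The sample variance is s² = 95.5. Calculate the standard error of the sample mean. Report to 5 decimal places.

Under SRS without replacement, Var(ȳ) = (1 − f)·s²/n with f = n/N = 3246/17134 = 0.18944788.
Var(ȳ) = (1 − 0.18944788)·95.5/3246 = 0.81055212·0.029420826 = 0.023847113.
SE(ȳ) = √(0.023847113) = 0.15443.

0.15443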